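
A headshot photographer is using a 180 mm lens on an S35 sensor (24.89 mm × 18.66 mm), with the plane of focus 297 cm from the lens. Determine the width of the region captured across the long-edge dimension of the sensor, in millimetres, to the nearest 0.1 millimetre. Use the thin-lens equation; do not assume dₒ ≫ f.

dₒ: 297 cm = 2970 mm.
Similar triangles through the lens centre give W/dₒ = w/dᵢ; with 1/f = 1/dₒ + 1/dᵢ this gives W = w·(dₒ − f)/f.
W = 24.89 mm × (2970 − 180) / 180 = 24.89 × 15.5000 ≈ 385.795 mm.

385.8 mm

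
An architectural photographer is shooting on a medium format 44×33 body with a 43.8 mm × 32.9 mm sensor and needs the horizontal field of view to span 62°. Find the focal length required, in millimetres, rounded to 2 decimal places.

36.45 mm

From α = 2·arctan(w/2f) we get f = w / (2·tan(α/2)).
With w = 43.8 mm and α/2 = 31°, tan(α/2) ≈ 0.60086, so f ≈ 43.8 / 1.20172 ≈ 36.4477 mm.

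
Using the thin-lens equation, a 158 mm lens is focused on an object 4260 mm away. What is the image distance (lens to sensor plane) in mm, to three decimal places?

164.086 mm

1/dᵢ = 1/f − 1/dₒ = 1/158 − 1/4260 = 0.0060944 mm⁻¹.
dᵢ = 1/0.0060944 ≈ 164.0858 mm.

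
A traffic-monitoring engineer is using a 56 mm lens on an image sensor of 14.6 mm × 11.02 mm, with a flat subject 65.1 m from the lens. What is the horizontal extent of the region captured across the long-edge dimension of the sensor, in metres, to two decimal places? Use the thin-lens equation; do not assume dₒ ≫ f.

dₒ: 65.1 m = 65100 mm.
Similar triangles through the lens centre give W/dₒ = w/dᵢ; with 1/f = 1/dₒ + 1/dᵢ this gives W = w·(dₒ − f)/f.
W = 14.6 mm × (65100 − 56) / 56 = 14.6 × 1161.5000 ≈ 16957.900 mm = 16.9579 m.

16.96 m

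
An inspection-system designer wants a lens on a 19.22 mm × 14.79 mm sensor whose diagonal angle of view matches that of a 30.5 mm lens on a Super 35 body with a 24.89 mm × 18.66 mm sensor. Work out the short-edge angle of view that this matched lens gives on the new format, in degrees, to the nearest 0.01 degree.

Sensor diagonal = √(24.89² + 18.66²) = √967.7077 ≈ 31.1080 mm.
Sensor diagonal = √(19.22² + 14.79²) = √588.1525 ≈ 24.2519 mm.
Equal diagonal AOV ⇒ f₂ = f₁ · 24.2519/31.1080 = 30.5 × 0.77960 ≈ 23.7779 mm.
Short-edge AOV on the new format = 2·arctan(14.79 / (2 × 23.7779)) = 2·arctan(0.31100) ≈ 34.5518°.

34.55°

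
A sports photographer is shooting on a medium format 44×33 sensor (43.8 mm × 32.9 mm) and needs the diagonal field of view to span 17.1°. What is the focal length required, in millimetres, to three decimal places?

Sensor diagonal = √(43.8² + 32.9²) = √3000.8500 ≈ 54.7800 mm.
From α = 2·arctan(d/2f) we get f = d / (2·tan(α/2)).
With d = 54.7800 mm and α/2 = 8.55°, tan(α/2) ≈ 0.15034, so f ≈ 54.7800 / 0.30069 ≈ 182.1831 mm.

182.183 mm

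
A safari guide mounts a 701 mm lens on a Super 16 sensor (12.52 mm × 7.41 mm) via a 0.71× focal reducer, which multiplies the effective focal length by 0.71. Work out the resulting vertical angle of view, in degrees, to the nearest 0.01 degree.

0.85°

Effective focal length f = 701 × 0.71 = 497.71 mm.
α = 2·arctan(7.41 / (2 × 497.71)) = 2·arctan(0.00744) ≈ 0.8530°.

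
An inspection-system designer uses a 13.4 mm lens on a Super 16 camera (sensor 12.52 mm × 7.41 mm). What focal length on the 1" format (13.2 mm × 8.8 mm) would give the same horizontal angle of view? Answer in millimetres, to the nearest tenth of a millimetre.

14.1 mm

Equal angle of view means equal width/f ratio, so f₂ = f₁ · (width₂/width₁) = 13.4 × 13.2/12.52.
f₂ = 13.4 × 1.05431 ≈ 14.128 mm.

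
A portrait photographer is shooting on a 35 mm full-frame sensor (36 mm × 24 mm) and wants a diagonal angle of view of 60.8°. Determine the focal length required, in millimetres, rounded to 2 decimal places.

36.87 mm

Sensor diagonal = √(36² + 24²) = √1872.0000 ≈ 43.2666 mm.
From α = 2·arctan(d/2f) we get f = d / (2·tan(α/2)).
With d = 43.2666 mm and α/2 = 30.4°, tan(α/2) ≈ 0.58670, so f ≈ 43.2666 / 1.17339 ≈ 36.8731 mm.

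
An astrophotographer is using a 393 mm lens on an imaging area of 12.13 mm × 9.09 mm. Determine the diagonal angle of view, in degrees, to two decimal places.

2.21°

Sensor diagonal = √(12.13² + 9.09²) = √229.7650 ≈ 15.1580 mm.
Angle of view α = 2·arctan(d/2f) with d = 15.1580 mm and f = 393 mm.
d/2f = 0.01928; arctan(0.01928) ≈ 1.1048°, so α ≈ 2.2096°.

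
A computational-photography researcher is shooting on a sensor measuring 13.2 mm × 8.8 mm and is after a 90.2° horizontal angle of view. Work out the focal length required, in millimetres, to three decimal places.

6.577 mm

From α = 2·arctan(w/2f) we get f = w / (2·tan(α/2)).
With w = 13.2 mm and α/2 = 45.1°, tan(α/2) ≈ 1.00350, so f ≈ 13.2 / 2.00699 ≈ 6.5770 mm.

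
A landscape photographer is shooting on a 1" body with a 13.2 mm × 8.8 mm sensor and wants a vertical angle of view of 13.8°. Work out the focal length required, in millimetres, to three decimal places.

From α = 2·arctan(h/2f) we get f = h / (2·tan(α/2)).
With h = 8.8 mm and α/2 = 6.9°, tan(α/2) ≈ 0.12101, so f ≈ 8.8 / 0.24203 ≈ 36.3596 mm.

36.360 mm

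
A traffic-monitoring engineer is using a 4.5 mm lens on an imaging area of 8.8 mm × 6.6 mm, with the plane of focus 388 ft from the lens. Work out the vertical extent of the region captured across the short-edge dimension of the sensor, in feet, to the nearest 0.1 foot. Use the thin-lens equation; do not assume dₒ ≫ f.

569.0 ft

dₒ: 388 ft × 304.8 mm/ft = 118262.40 mm.
Similar triangles through the lens centre give W/dₒ = h/dᵢ; with 1/f = 1/dₒ + 1/dᵢ this gives W = h·(dₒ − f)/f.
W = 6.6 mm × (118262 − 4.5) / 4.5 = 6.6 × 26279.5325 ≈ 173444.914 mm = 173444.914/304.8 ft = 569.045 ft.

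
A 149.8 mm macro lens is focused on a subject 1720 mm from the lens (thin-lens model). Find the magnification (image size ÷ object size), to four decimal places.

Thin lens: 1/f = 1/dₒ + 1/dᵢ → 1/dᵢ = 1/149.8 − 1/1720 = 0.0060942 mm⁻¹, so dᵢ ≈ 164.0912 mm.
Magnification m = dᵢ/dₒ = 164.0912/1720 ≈ 0.09540.

0.0954×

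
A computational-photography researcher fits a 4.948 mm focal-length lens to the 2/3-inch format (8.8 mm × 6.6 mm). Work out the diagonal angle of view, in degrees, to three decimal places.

Sensor diagonal = √(8.8² + 6.6²) = √121.0000 ≈ 11.0000 mm.
Angle of view α = 2·arctan(d/2f) with d = 11.0000 mm and f = 4.948 mm.
d/2f = 1.11156; arctan(1.11156) ≈ 48.0243°, so α ≈ 96.0486°.

96.049°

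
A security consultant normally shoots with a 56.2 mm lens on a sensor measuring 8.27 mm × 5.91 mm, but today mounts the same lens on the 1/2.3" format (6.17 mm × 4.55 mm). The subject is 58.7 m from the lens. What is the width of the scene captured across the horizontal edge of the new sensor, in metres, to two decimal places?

6.44 m

The focal length stays 56.2 mm; the relevant sensor dimension is now w = 6.17 mm. Object distance dₒ = 58.7 m = 58700 mm.
Thin-lens field width W = w·(dₒ − f)/f = 6.17 × (58700 − 56.2)/56.2 ≈ 6438.296 mm = 6.4383 m.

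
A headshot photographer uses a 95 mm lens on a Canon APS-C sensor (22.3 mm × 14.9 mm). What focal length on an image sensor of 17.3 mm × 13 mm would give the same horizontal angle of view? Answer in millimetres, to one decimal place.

73.7 mm

Equal angle of view means equal width/f ratio, so f₂ = f₁ · (width₂/width₁) = 95 × 17.3/22.3.
f₂ = 95 × 0.77578 ≈ 73.700 mm.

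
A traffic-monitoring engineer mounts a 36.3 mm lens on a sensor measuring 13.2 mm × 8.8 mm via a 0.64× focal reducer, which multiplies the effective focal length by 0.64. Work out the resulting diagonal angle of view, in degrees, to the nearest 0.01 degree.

37.70°

Effective focal length f = 36.3 × 0.64 = 23.232 mm.
Sensor diagonal = √(13.2² + 8.8²) = √251.6800 ≈ 15.8644 mm.
α = 2·arctan(15.864 / (2 × 23.232)) = 2·arctan(0.34143) ≈ 37.7034°.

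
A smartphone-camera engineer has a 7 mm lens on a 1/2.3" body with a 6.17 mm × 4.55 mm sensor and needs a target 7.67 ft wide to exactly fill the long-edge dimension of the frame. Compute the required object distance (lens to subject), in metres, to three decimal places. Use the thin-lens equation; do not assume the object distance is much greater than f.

2.659 m

W: 7.67 ft × 304.8 mm/ft = 2337.82 mm.
Magnification m = w/W = dᵢ/dₒ; combined with 1/f = 1/dₒ + 1/dᵢ this gives dₒ = f·(1 + W/w).
dₒ = 7 mm × (1 + 2337.82/6.17) = 7 × 379.9005 ≈ 2659.303 mm = 2.6593 m.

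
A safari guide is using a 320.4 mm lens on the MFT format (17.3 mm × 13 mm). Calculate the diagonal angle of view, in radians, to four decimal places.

0.0675 rad

Sensor diagonal = √(17.3² + 13²) = √468.2900 ≈ 21.6400 mm.
Angle of view α = 2·arctan(d/2f) with d = 21.6400 mm and f = 320.4 mm.
d/2f = 0.03377; arctan(0.03377) ≈ 0.0338 rad, so α ≈ 0.0675 rad.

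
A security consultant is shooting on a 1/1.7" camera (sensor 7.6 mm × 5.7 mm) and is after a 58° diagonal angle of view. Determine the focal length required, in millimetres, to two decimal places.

Sensor diagonal = √(7.6² + 5.7²) = √90.2500 ≈ 9.5000 mm.
From α = 2·arctan(d/2f) we get f = d / (2·tan(α/2)).
With d = 9.5000 mm and α/2 = 29°, tan(α/2) ≈ 0.55431, so f ≈ 9.5000 / 1.10862 ≈ 8.5692 mm.

8.57 mm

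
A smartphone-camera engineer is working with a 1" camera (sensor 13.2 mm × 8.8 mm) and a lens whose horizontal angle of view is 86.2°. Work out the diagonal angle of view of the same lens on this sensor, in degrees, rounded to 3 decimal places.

96.716°

From the horizontal AOV: f = 13.2 / (2·tan(43.1°)) = 13.2 / 1.87157 ≈ 7.0529 mm.
Sensor diagonal = √(13.2² + 8.8²) = √251.6800 ≈ 15.8644 mm.
Diagonal AOV = 2·arctan(15.8644 / (2 × 7.0529)) = 2·arctan(1.12467) ≈ 96.7163°.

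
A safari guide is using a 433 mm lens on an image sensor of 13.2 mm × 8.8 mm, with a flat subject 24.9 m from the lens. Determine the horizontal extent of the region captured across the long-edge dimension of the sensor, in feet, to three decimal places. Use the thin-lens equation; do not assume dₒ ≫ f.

dₒ: 24.9 m = 24900 mm.
Similar triangles through the lens centre give W/dₒ = w/dᵢ; with 1/f = 1/dₒ + 1/dᵢ this gives W = w·(dₒ − f)/f.
W = 13.2 mm × (24900 − 433) / 433 = 13.2 × 56.5058 ≈ 745.876 mm = 745.876/304.8 ft = 2.4471 ft.

2.447 ft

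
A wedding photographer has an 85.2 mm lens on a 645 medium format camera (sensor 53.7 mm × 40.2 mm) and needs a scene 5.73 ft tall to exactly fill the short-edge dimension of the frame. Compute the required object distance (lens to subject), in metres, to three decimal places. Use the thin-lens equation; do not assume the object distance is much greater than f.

W: 5.73 ft × 304.8 mm/ft = 1746.50 mm.
Magnification m = h/W = dᵢ/dₒ; combined with 1/f = 1/dₒ + 1/dᵢ this gives dₒ = f·(1 + W/h).
dₒ = 85.2 mm × (1 + 1746.5/40.2) = 85.2 × 44.4454 ≈ 3786.746 mm = 3.78675 m.

3.787 m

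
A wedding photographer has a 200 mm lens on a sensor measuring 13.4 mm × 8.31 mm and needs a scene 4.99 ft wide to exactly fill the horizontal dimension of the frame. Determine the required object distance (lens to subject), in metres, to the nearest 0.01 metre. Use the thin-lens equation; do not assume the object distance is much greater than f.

22.90 m

W: 4.99 ft × 304.8 mm/ft = 1520.95 mm.
Magnification m = w/W = dᵢ/dₒ; combined with 1/f = 1/dₒ + 1/dᵢ this gives dₒ = f·(1 + W/w).
dₒ = 200 mm × (1 + 1520.95/13.4) = 200 × 114.5039 ≈ 22900.775 mm = 22.9008 m.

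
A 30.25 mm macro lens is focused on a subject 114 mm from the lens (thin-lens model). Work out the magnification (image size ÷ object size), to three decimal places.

0.361×

Thin lens: 1/f = 1/dₒ + 1/dᵢ → 1/dᵢ = 1/30.25 − 1/114 = 0.0242859 mm⁻¹, so dᵢ ≈ 41.1761 mm.
Magnification m = dᵢ/dₒ = 41.1761/114 ≈ 0.36119.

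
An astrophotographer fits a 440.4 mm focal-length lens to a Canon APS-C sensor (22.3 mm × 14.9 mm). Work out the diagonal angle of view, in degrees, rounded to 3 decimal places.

Sensor diagonal = √(22.3² + 14.9²) = √719.3000 ≈ 26.8198 mm.
Angle of view α = 2·arctan(d/2f) with d = 26.8198 mm and f = 440.4 mm.
d/2f = 0.03045; arctan(0.03045) ≈ 1.7441°, so α ≈ 3.4882°.

3.488°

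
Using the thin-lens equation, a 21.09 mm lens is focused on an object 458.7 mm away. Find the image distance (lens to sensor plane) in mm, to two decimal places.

1/dᵢ = 1/f − 1/dₒ = 1/21.09 − 1/458.7 = 0.0452358 mm⁻¹.
dᵢ = 1/0.0452358 ≈ 22.1064 mm.

22.11 mm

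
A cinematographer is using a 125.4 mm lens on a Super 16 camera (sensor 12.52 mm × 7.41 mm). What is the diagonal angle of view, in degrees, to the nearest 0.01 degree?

6.64°

Sensor diagonal = √(12.52² + 7.41²) = √211.6585 ≈ 14.5485 mm.
Angle of view α = 2·arctan(d/2f) with d = 14.5485 mm and f = 125.4 mm.
d/2f = 0.05801; arctan(0.05801) ≈ 3.3199°, so α ≈ 6.6398°.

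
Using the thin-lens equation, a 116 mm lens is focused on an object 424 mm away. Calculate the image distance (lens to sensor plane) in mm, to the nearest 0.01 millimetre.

159.69 mm

1/dᵢ = 1/f − 1/dₒ = 1/116 − 1/424 = 0.0062622 mm⁻¹.
dᵢ = 1/0.0062622 ≈ 159.6883 mm.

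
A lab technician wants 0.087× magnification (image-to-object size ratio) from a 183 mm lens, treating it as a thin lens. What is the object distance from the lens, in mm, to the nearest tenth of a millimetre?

With m = dᵢ/dₒ and 1/f = 1/dₒ + 1/dᵢ, substituting dᵢ = m·dₒ gives 1/f = (1 + 1/m)/dₒ, hence dₒ = f·(1 + 1/m).
dₒ = 183 × (1 + 1/0.087) = 183 × 12.49425 ≈ 2286.448 mm.

2286.4 mm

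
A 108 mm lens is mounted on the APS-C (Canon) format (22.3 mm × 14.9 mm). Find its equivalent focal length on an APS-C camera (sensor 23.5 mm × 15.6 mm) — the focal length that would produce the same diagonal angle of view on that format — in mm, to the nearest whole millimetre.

114 mm

Sensor diagonal = √(22.3² + 14.9²) = √719.3000 ≈ 26.8198 mm.
Sensor diagonal = √(23.5² + 15.6²) = √795.6100 ≈ 28.2066 mm.
Equal angle of view means equal diagonal/f ratio, so f₂ = f₁ · (diagonal₂/diagonal₁) = 108 × 28.2066/26.8198.
f₂ = 108 × 1.05171 ≈ 113.584 mm.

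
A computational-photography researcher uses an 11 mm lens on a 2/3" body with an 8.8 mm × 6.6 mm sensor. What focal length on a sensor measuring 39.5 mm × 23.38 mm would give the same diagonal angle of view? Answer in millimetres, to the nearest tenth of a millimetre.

45.9 mm

Sensor diagonal = √(8.8² + 6.6²) = √121.0000 ≈ 11.0000 mm.
Sensor diagonal = √(39.5² + 23.38²) = √2106.8744 ≈ 45.9007 mm.
Equal angle of view means equal diagonal/f ratio, so f₂ = f₁ · (diagonal₂/diagonal₁) = 11 × 45.9007/11.0000.
f₂ = 11 × 4.17279 ≈ 45.901 mm.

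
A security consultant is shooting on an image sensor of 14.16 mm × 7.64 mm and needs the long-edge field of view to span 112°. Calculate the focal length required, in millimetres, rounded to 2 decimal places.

4.78 mm

From α = 2·arctan(w/2f) we get f = w / (2·tan(α/2)).
With w = 14.16 mm and α/2 = 56°, tan(α/2) ≈ 1.48256, so f ≈ 14.16 / 2.96512 ≈ 4.7755 mm.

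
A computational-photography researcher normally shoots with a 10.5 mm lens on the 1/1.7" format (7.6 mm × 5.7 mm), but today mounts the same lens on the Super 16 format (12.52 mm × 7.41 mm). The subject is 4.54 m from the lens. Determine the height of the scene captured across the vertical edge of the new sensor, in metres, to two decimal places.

3.20 m

The focal length stays 10.5 mm; the relevant sensor dimension is now h = 7.41 mm. Object distance dₒ = 4.54 m = 4540 mm.
Thin-lens field height W = h·(dₒ − f)/f = 7.41 × (4540 − 10.5)/10.5 ≈ 3196.533 mm = 3.19653 m.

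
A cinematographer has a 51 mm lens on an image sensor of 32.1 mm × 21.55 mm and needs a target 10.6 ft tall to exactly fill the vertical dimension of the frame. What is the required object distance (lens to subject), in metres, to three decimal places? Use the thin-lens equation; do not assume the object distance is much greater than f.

7.697 m

W: 10.6 ft × 304.8 mm/ft = 3230.88 mm.
Magnification m = h/W = dᵢ/dₒ; combined with 1/f = 1/dₒ + 1/dᵢ this gives dₒ = f·(1 + W/h).
dₒ = 51 mm × (1 + 3230.88/21.55) = 51 × 150.9248 ≈ 7697.166 mm = 7.69717 m.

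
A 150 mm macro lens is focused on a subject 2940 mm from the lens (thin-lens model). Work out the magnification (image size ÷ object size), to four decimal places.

Thin lens: 1/f = 1/dₒ + 1/dᵢ → 1/dᵢ = 1/150 − 1/2940 = 0.0063265 mm⁻¹, so dᵢ ≈ 158.0645 mm.
Magnification m = dᵢ/dₒ = 158.0645/2940 ≈ 0.05376.

0.0538×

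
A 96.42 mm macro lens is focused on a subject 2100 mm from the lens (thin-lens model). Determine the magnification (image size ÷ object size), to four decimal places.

Thin lens: 1/f = 1/dₒ + 1/dᵢ → 1/dᵢ = 1/96.42 − 1/2100 = 0.0098951 mm⁻¹, so dᵢ ≈ 101.0601 mm.
Magnification m = dᵢ/dₒ = 101.0601/2100 ≈ 0.04812.

0.0481×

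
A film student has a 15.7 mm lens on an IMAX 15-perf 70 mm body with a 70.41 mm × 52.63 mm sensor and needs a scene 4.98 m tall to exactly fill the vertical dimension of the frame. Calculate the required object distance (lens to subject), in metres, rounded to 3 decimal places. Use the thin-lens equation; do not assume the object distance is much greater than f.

W: 4.98 m = 4980 mm.
Magnification m = h/W = dᵢ/dₒ; combined with 1/f = 1/dₒ + 1/dᵢ this gives dₒ = f·(1 + W/h).
dₒ = 15.7 mm × (1 + 4980/52.63) = 15.7 × 95.6228 ≈ 1501.279 mm = 1.50128 m.

1.501 m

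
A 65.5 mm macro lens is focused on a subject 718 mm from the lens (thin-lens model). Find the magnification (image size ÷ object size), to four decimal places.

Thin lens: 1/f = 1/dₒ + 1/dᵢ → 1/dᵢ = 1/65.5 − 1/718 = 0.0138744 mm⁻¹, so dᵢ ≈ 72.0751 mm.
Magnification m = dᵢ/dₒ = 72.0751/718 ≈ 0.10038.

0.1004×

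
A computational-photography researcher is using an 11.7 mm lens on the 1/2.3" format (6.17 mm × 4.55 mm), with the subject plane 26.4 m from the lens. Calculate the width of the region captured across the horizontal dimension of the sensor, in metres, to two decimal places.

dₒ: 26.4 m = 26400 mm.
Similar triangles through the lens centre give W/dₒ = w/dᵢ; with 1/f = 1/dₒ + 1/dᵢ this gives W = w·(dₒ − f)/f.
W = 6.17 mm × (26400 − 11.7) / 11.7 = 6.17 × 2255.4103 ≈ 13915.881 mm = 13.9159 m.

13.92 m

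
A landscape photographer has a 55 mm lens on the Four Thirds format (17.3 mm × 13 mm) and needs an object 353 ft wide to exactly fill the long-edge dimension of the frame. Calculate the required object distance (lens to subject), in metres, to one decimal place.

W: 353 ft × 304.8 mm/ft = 107594.40 mm.
Magnification m = w/W = dᵢ/dₒ; combined with 1/f = 1/dₒ + 1/dᵢ this gives dₒ = f·(1 + W/w).
dₒ = 55 mm × (1 + 107594/17.3) = 55 × 6220.3293 ≈ 342118.110 mm = 342.118 m.

342.1 m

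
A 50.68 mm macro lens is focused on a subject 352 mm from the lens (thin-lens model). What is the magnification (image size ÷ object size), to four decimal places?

Thin lens: 1/f = 1/dₒ + 1/dᵢ → 1/dᵢ = 1/50.68 − 1/352 = 0.0168907 mm⁻¹, so dᵢ ≈ 59.2040 mm.
Magnification m = dᵢ/dₒ = 59.2040/352 ≈ 0.16819.

0.1682×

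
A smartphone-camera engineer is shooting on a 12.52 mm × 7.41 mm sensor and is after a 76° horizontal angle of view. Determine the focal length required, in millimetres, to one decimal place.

From α = 2·arctan(w/2f) we get f = w / (2·tan(α/2)).
With w = 12.52 mm and α/2 = 38°, tan(α/2) ≈ 0.78129, so f ≈ 12.52 / 1.56257 ≈ 8.0124 mm.

8.0 mm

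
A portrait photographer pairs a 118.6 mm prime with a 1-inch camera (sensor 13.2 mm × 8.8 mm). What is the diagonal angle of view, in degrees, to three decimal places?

7.653°

Sensor diagonal = √(13.2² + 8.8²) = √251.6800 ≈ 15.8644 mm.
Angle of view α = 2·arctan(d/2f) with d = 15.8644 mm and f = 118.6 mm.
d/2f = 0.06688; arctan(0.06688) ≈ 3.8264°, so α ≈ 7.6527°.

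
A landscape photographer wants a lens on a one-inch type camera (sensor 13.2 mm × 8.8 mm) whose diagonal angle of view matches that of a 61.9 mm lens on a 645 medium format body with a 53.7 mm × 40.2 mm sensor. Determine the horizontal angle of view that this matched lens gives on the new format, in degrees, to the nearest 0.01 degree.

48.54°

Sensor diagonal = √(53.7² + 40.2²) = √4499.7300 ≈ 67.0800 mm.
Sensor diagonal = √(13.2² + 8.8²) = √251.6800 ≈ 15.8644 mm.
Equal diagonal AOV ⇒ f₂ = f₁ · 15.8644/67.0800 = 61.9 × 0.23650 ≈ 14.6393 mm.
Horizontal AOV on the new format = 2·arctan(13.2 / (2 × 14.6393)) = 2·arctan(0.45084) ≈ 48.5355°.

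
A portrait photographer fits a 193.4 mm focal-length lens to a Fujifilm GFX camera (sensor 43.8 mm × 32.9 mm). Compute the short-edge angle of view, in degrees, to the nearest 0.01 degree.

Angle of view α = 2·arctan(h/2f) with h = 32.9 mm and f = 193.4 mm.
h/2f = 0.08506; arctan(0.08506) ≈ 4.8617°, so α ≈ 9.7234°.

9.72°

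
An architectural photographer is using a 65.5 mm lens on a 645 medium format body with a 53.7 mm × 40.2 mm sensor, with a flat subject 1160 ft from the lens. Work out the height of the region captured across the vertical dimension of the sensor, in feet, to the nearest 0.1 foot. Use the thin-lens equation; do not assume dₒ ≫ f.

dₒ: 1160 ft × 304.8 mm/ft = 353567.99 mm.
Similar triangles through the lens centre give W/dₒ = h/dᵢ; with 1/f = 1/dₒ + 1/dᵢ this gives W = h·(dₒ − f)/f.
W = 40.2 mm × (353568 − 65.5) / 65.5 = 40.2 × 5396.9846 ≈ 216958.779 mm = 216958.779/304.8 ft = 711.807 ft.

711.8 ft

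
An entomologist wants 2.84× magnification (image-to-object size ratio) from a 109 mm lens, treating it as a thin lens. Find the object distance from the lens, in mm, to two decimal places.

147.38 mm

With m = dᵢ/dₒ and 1/f = 1/dₒ + 1/dᵢ, substituting dᵢ = m·dₒ gives 1/f = (1 + 1/m)/dₒ, hence dₒ = f·(1 + 1/m).
dₒ = 109 × (1 + 1/2.84) = 109 × 1.35211 ≈ 147.380 mm.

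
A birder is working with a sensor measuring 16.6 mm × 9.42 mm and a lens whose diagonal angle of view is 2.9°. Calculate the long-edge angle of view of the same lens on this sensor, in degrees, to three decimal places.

2.522°

Sensor diagonal = √(16.6² + 9.42²) = √364.2964 ≈ 19.0866 mm.
From the diagonal AOV: f = 19.0866 / (2·tan(1.45°)) = 19.0866 / 0.05063 ≈ 377.0156 mm.
Long-edge AOV = 2·arctan(16.6 / (2 × 377.0156)) = 2·arctan(0.02202) ≈ 2.5223°.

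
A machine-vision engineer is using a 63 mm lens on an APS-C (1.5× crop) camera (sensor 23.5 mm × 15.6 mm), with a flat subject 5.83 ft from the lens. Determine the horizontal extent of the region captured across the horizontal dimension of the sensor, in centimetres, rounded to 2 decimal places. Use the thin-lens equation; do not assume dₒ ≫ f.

63.93 cm

dₒ: 5.83 ft × 304.8 mm/ft = 1776.98 mm.
Similar triangles through the lens centre give W/dₒ = w/dᵢ; with 1/f = 1/dₒ + 1/dᵢ this gives W = w·(dₒ − f)/f.
W = 23.5 mm × (1776.98 − 63) / 63 = 23.5 × 27.2061 ≈ 639.343 mm = 63.9343 cm.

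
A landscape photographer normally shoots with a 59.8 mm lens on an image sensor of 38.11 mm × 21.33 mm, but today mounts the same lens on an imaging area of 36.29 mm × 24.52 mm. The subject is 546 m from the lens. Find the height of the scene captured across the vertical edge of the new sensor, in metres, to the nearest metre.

224 m

The focal length stays 59.8 mm; the relevant sensor dimension is now h = 24.52 mm. Object distance dₒ = 546 m = 546000 mm.
Thin-lens field height W = h·(dₒ − f)/f = 24.52 × (546000 − 59.8)/59.8 ≈ 223853.741 mm = 223.854 m.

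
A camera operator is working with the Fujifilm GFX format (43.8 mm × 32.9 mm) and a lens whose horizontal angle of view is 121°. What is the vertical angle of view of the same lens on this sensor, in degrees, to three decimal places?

From the horizontal AOV: f = 43.8 / (2·tan(60.5°)) = 43.8 / 3.53499 ≈ 12.3904 mm.
Vertical AOV = 2·arctan(32.9 / (2 × 12.3904)) = 2·arctan(1.32764) ≈ 106.0246°.

106.025°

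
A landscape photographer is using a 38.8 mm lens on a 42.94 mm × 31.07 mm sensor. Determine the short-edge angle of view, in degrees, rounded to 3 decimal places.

Angle of view α = 2·arctan(h/2f) with h = 31.07 mm and f = 38.8 mm.
h/2f = 0.40039; arctan(0.40039) ≈ 21.8205°, so α ≈ 43.6410°.

43.641°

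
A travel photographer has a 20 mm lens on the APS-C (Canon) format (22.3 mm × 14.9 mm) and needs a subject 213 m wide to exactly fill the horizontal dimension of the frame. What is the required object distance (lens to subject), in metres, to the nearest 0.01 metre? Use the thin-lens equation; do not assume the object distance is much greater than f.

W: 213 m = 213000 mm.
Magnification m = w/W = dᵢ/dₒ; combined with 1/f = 1/dₒ + 1/dᵢ this gives dₒ = f·(1 + W/w).
dₒ = 20 mm × (1 + 213000/22.3) = 20 × 9552.5695 ≈ 191051.390 mm = 191.051 m.

191.05 m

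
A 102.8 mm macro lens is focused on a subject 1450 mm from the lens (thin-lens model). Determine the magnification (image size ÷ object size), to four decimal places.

0.0763×

Thin lens: 1/f = 1/dₒ + 1/dᵢ → 1/dᵢ = 1/102.8 − 1/1450 = 0.0090380 mm⁻¹, so dᵢ ≈ 110.6443 mm.
Magnification m = dᵢ/dₒ = 110.6443/1450 ≈ 0.07631.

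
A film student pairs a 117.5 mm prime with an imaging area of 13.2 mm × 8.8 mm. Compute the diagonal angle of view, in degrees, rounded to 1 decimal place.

7.7°

Sensor diagonal = √(13.2² + 8.8²) = √251.6800 ≈ 15.8644 mm.
Angle of view α = 2·arctan(d/2f) with d = 15.8644 mm and f = 117.5 mm.
d/2f = 0.06751; arctan(0.06751) ≈ 3.8621°, so α ≈ 7.7241°.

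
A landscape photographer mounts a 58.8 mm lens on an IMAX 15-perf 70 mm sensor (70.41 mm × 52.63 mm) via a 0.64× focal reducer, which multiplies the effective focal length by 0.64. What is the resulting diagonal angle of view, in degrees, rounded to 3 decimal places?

Effective focal length f = 58.8 × 0.64 = 37.632 mm.
Sensor diagonal = √(70.41² + 52.63²) = √7727.4850 ≈ 87.9061 mm.
α = 2·arctan(87.906 / (2 × 37.632)) = 2·arctan(1.16797) ≈ 98.8606°.

98.861°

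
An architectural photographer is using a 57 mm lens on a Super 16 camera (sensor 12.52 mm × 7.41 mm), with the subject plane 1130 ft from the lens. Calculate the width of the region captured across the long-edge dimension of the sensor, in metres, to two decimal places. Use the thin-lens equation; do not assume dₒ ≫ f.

dₒ: 1130 ft × 304.8 mm/ft = 344423.99 mm.
Similar triangles through the lens centre give W/dₒ = w/dᵢ; with 1/f = 1/dₒ + 1/dᵢ this gives W = w·(dₒ − f)/f.
W = 12.52 mm × (344424 − 57) / 57 = 12.52 × 6041.5261 ≈ 75639.907 mm = 75.6399 m.

75.64 m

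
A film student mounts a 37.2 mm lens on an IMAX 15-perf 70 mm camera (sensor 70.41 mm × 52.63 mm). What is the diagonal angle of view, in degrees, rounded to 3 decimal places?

99.514°

Sensor diagonal = √(70.41² + 52.63²) = √7727.4850 ≈ 87.9061 mm.
Angle of view α = 2·arctan(d/2f) with d = 87.9061 mm and f = 37.2 mm.
d/2f = 1.18153; arctan(1.18153) ≈ 49.7568°, so α ≈ 99.5137°.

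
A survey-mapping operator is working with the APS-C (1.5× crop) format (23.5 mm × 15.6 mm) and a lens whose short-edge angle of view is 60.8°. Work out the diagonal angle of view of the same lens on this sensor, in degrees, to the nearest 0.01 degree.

93.38°

From the short-edge AOV: f = 15.6 / (2·tan(30.4°)) = 15.6 / 1.17339 ≈ 13.2948 mm.
Sensor diagonal = √(23.5² + 15.6²) = √795.6100 ≈ 28.2066 mm.
Diagonal AOV = 2·arctan(28.2066 / (2 × 13.2948)) = 2·arctan(1.06081) ≈ 93.3806°.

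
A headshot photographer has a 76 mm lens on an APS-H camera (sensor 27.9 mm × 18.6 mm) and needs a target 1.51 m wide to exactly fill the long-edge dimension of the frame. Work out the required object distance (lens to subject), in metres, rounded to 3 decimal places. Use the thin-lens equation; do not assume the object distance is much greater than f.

W: 1.51 m = 1510 mm.
Magnification m = w/W = dᵢ/dₒ; combined with 1/f = 1/dₒ + 1/dᵢ this gives dₒ = f·(1 + W/w).
dₒ = 76 mm × (1 + 1510/27.9) = 76 × 55.1219 ≈ 4189.262 mm = 4.18926 m.

4.189 m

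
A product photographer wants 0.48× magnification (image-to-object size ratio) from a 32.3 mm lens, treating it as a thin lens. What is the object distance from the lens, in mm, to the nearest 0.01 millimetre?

99.59 mm

With m = dᵢ/dₒ and 1/f = 1/dₒ + 1/dᵢ, substituting dᵢ = m·dₒ gives 1/f = (1 + 1/m)/dₒ, hence dₒ = f·(1 + 1/m).
dₒ = 32.3 × (1 + 1/0.48) = 32.3 × 3.08333 ≈ 99.592 mm.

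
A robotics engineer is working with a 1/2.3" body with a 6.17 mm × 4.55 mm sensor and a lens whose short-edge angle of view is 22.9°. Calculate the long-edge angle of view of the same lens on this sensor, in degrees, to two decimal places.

30.72°

From the short-edge AOV: f = 4.55 / (2·tan(11.45°)) = 4.55 / 0.40509 ≈ 11.2321 mm.
Long-edge AOV = 2·arctan(6.17 / (2 × 11.2321)) = 2·arctan(0.27466) ≈ 30.7161°.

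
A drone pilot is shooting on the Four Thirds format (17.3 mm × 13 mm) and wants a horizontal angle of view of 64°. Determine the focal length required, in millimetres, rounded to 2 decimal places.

13.84 mm

From α = 2·arctan(w/2f) we get f = w / (2·tan(α/2)).
With w = 17.3 mm and α/2 = 32°, tan(α/2) ≈ 0.62487, so f ≈ 17.3 / 1.24974 ≈ 13.8429 mm.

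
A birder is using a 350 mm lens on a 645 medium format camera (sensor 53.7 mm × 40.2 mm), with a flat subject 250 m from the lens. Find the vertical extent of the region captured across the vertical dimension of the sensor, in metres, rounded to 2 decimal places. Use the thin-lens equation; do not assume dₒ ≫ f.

dₒ: 250 m = 250000 mm.
Similar triangles through the lens centre give W/dₒ = h/dᵢ; with 1/f = 1/dₒ + 1/dᵢ this gives W = h·(dₒ − f)/f.
W = 40.2 mm × (250000 − 350) / 350 = 40.2 × 713.2857 ≈ 28674.086 mm = 28.6741 m.

28.67 m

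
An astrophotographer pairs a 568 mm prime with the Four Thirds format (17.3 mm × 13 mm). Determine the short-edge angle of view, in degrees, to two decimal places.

1.31°

Angle of view α = 2·arctan(h/2f) with h = 13 mm and f = 568 mm.
h/2f = 0.01144; arctan(0.01144) ≈ 0.6556°, so α ≈ 1.3113°.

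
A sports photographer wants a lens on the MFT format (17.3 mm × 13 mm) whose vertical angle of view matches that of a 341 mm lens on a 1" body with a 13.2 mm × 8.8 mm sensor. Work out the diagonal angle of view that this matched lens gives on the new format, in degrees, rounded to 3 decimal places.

2.461°

Equal vertical AOV ⇒ f₂ = f₁ · 13/8.8 = 341 × 1.47727 ≈ 503.7500 mm.
Sensor diagonal = √(17.3² + 13²) = √468.2900 ≈ 21.6400 mm.
Diagonal AOV on the new format = 2·arctan(21.6400 / (2 × 503.7500)) = 2·arctan(0.02148) ≈ 2.4609°.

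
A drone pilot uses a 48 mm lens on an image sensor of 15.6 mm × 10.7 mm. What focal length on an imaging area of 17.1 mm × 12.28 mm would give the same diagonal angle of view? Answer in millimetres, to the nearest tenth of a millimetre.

Sensor diagonal = √(15.6² + 10.7²) = √357.8500 ≈ 18.9169 mm.
Sensor diagonal = √(17.1² + 12.28²) = √443.2084 ≈ 21.0525 mm.
Equal angle of view means equal diagonal/f ratio, so f₂ = f₁ · (diagonal₂/diagonal₁) = 48 × 21.0525/18.9169.
f₂ = 48 × 1.11289 ≈ 53.419 mm.

53.4 mm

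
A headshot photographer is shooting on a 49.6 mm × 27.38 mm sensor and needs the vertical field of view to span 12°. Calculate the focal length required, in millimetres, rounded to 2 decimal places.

130.25 mm

From α = 2·arctan(h/2f) we get f = h / (2·tan(α/2)).
With h = 27.38 mm and α/2 = 6°, tan(α/2) ≈ 0.10510, so f ≈ 27.38 / 0.21021 ≈ 130.2516 mm.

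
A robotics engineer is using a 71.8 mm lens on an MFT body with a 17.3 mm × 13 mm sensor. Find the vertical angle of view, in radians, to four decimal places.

Angle of view α = 2·arctan(h/2f) with h = 13 mm and f = 71.8 mm.
h/2f = 0.09053; arctan(0.09053) ≈ 0.0903 rad, so α ≈ 0.1806 rad.

0.1806 rad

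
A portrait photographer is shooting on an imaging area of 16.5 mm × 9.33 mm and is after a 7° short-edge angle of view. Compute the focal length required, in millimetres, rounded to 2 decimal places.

76.27 mm

From α = 2·arctan(h/2f) we get f = h / (2·tan(α/2)).
With h = 9.33 mm and α/2 = 3.5°, tan(α/2) ≈ 0.06116, so f ≈ 9.33 / 0.12233 ≈ 76.2721 mm.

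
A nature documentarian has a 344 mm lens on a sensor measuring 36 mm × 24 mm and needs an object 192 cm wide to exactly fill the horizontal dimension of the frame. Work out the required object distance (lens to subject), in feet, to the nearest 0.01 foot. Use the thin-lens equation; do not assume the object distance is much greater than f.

W: 192 cm = 1920 mm.
Magnification m = w/W = dᵢ/dₒ; combined with 1/f = 1/dₒ + 1/dᵢ this gives dₒ = f·(1 + W/w).
dₒ = 344 mm × (1 + 1920/36) = 344 × 54.3333 ≈ 18690.667 mm = 18690.667/304.8 ft = 61.3211 ft.

61.32 ft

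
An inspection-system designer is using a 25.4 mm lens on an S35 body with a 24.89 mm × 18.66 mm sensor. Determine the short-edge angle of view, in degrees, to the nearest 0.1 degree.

40.3°

Angle of view α = 2·arctan(h/2f) with h = 18.66 mm and f = 25.4 mm.
h/2f = 0.36732; arctan(0.36732) ≈ 20.1694°, so α ≈ 40.3389°.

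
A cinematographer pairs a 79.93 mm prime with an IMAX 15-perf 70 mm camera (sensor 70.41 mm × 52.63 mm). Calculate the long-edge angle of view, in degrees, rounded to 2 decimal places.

Angle of view α = 2·arctan(w/2f) with w = 70.41 mm and f = 79.93 mm.
w/2f = 0.44045; arctan(0.44045) ≈ 23.7710°, so α ≈ 47.5420°.

47.54°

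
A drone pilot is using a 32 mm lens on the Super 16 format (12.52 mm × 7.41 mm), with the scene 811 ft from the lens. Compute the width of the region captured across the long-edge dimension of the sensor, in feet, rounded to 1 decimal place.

dₒ: 811 ft × 304.8 mm/ft = 247192.79 mm.
Similar triangles through the lens centre give W/dₒ = w/dᵢ; with 1/f = 1/dₒ + 1/dᵢ this gives W = w·(dₒ − f)/f.
W = 12.52 mm × (247193 − 32) / 32 = 12.52 × 7723.7748 ≈ 96701.660 mm = 96701.660/304.8 ft = 317.263 ft.

317.3 ft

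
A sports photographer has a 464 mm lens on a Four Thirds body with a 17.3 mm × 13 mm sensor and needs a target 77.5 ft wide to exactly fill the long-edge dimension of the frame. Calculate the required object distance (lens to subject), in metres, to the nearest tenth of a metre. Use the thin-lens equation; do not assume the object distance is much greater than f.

634.0 m

W: 77.5 ft × 304.8 mm/ft = 23622.00 mm.
Magnification m = w/W = dᵢ/dₒ; combined with 1/f = 1/dₒ + 1/dᵢ this gives dₒ = f·(1 + W/w).
dₒ = 464 mm × (1 + 23622/17.3) = 464 × 1366.4335 ≈ 634025.136 mm = 634.025 m.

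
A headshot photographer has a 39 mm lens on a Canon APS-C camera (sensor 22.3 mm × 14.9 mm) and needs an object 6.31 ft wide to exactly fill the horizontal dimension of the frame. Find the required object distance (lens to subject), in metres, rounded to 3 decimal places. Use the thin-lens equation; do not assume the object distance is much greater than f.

W: 6.31 ft × 304.8 mm/ft = 1923.29 mm.
Magnification m = w/W = dᵢ/dₒ; combined with 1/f = 1/dₒ + 1/dᵢ this gives dₒ = f·(1 + W/w).
dₒ = 39 mm × (1 + 1923.29/22.3) = 39 × 87.2461 ≈ 3402.598 mm = 3.4026 m.

3.403 m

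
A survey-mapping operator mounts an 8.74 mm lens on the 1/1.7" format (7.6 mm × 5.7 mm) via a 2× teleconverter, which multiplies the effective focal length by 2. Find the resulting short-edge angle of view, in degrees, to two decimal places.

18.52°

Effective focal length f = 8.74 × 2 = 17.48 mm.
α = 2·arctan(5.7 / (2 × 17.48)) = 2·arctan(0.16304) ≈ 18.5204°.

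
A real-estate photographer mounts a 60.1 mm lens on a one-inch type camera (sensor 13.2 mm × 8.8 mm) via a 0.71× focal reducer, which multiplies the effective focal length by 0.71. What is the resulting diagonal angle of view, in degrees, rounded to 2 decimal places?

Effective focal length f = 60.1 × 0.71 = 42.671 mm.
Sensor diagonal = √(13.2² + 8.8²) = √251.6800 ≈ 15.8644 mm.
α = 2·arctan(15.864 / (2 × 42.671)) = 2·arctan(0.18589) ≈ 21.0613°.

21.06°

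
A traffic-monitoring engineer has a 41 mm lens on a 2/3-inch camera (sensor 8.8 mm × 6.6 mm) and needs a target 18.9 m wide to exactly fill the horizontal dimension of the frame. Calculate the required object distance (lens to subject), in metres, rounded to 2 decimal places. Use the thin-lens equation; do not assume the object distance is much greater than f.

W: 18.9 m = 18900 mm.
Magnification m = w/W = dᵢ/dₒ; combined with 1/f = 1/dₒ + 1/dᵢ this gives dₒ = f·(1 + W/w).
dₒ = 41 mm × (1 + 18900/8.8) = 41 × 2148.7273 ≈ 88097.818 mm = 88.0978 m.

88.10 m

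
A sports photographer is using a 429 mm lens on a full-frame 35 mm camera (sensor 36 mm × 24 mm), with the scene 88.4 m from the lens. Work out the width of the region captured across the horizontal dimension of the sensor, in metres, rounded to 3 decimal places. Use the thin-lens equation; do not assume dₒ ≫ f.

7.382 m

dₒ: 88.4 m = 88400 mm.
Similar triangles through the lens centre give W/dₒ = w/dᵢ; with 1/f = 1/dₒ + 1/dᵢ this gives W = w·(dₒ − f)/f.
W = 36 mm × (88400 − 429) / 429 = 36 × 205.0606 ≈ 7382.182 mm = 7.38218 m.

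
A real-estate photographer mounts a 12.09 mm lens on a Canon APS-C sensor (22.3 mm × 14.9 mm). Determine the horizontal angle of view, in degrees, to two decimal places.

85.37°

Angle of view α = 2·arctan(w/2f) with w = 22.3 mm and f = 12.09 mm.
w/2f = 0.92225; arctan(0.92225) ≈ 42.6838°, so α ≈ 85.3676°.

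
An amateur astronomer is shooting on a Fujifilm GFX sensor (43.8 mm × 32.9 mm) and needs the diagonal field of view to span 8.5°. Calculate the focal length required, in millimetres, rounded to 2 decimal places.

Sensor diagonal = √(43.8² + 32.9²) = √3000.8500 ≈ 54.7800 mm.
From α = 2·arctan(d/2f) we get f = d / (2·tan(α/2)).
With d = 54.7800 mm and α/2 = 4.25°, tan(α/2) ≈ 0.07431, so f ≈ 54.7800 / 0.14863 ≈ 368.5771 mm.

368.58 mm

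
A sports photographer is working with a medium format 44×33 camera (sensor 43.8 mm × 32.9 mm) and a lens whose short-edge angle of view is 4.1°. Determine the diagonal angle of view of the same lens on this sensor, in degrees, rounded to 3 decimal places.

From the short-edge AOV: f = 32.9 / (2·tan(2.05°)) = 32.9 / 0.07159 ≈ 459.5675 mm.
Sensor diagonal = √(43.8² + 32.9²) = √3000.8500 ≈ 54.7800 mm.
Diagonal AOV = 2·arctan(54.7800 / (2 × 459.5675)) = 2·arctan(0.05960) ≈ 6.8215°.

6.822°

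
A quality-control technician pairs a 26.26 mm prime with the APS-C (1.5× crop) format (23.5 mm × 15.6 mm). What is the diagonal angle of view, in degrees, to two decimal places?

Sensor diagonal = √(23.5² + 15.6²) = √795.6100 ≈ 28.2066 mm.
Angle of view α = 2·arctan(d/2f) with d = 28.2066 mm and f = 26.26 mm.
d/2f = 0.53706; arctan(0.53706) ≈ 28.2386°, so α ≈ 56.4772°.

56.48°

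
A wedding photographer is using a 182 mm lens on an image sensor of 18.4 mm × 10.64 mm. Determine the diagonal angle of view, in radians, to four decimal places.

0.1167 rad

Sensor diagonal = √(18.4² + 10.64²) = √451.7696 ≈ 21.2549 mm.
Angle of view α = 2·arctan(d/2f) with d = 21.2549 mm and f = 182 mm.
d/2f = 0.05839; arctan(0.05839) ≈ 0.0583 rad, so α ≈ 0.1167 rad.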